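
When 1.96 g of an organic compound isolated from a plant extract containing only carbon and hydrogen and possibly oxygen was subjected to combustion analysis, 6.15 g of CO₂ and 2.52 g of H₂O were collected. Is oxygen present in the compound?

no

mol C = 6.15 g CO₂ ÷ 44.009 g/mol = 0.1397 mol
mol H = 2 × 2.52 g H₂O ÷ 18.015 g/mol = 0.2798 mol
C and H together account for 1.960 g — essentially the entire 1.96 g sample — so the compound contains no oxygen.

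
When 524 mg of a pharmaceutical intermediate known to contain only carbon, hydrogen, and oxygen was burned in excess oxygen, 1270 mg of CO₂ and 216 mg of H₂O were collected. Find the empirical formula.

mol C = 1.27 g CO₂ ÷ 44.009 g/mol = 0.02886 mol
mol H = 2 × 0.216 g H₂O ÷ 18.015 g/mol = 0.02398 mol
mass O = 0.524 − (0.3466 + 0.02417) = 0.1532 g → mol O = 0.1532 ÷ 15.999 = 0.009577 mol
Divide by the smallest (0.009577 mol): C 3.013, H 2.504, O 1.000
Multiplying each by 2 gives whole numbers: C 6.03, H 5.01, O 2.00

C6H5O2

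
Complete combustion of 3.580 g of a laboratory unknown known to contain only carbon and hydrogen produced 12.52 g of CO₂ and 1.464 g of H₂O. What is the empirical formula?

mol C = 12.52 g CO₂ ÷ 44.009 g/mol = 0.28449 mol
mol H = 2 × 1.464 g H₂O ÷ 18.015 g/mol = 0.16253 mol
Divide by the smallest (0.16253 mol): C 1.750, H 1.000
Multiplying each by 4 gives whole numbers: C 7.00, H 4.00

C7H4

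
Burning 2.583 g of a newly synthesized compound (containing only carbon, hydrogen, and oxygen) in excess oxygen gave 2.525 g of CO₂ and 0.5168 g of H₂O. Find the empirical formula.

CHO2

mol C = 2.525 g CO₂ ÷ 44.009 g/mol = 0.057375 mol
mol H = 2 × 0.5168 g H₂O ÷ 18.015 g/mol = 0.057374 mol
mass O = 2.583 − (0.68913 + 0.057833) = 1.8360 g → mol O = 1.8360 ÷ 15.999 = 0.11476 mol
Divide by the smallest (0.057374 mol): C 1.000, H 1.000, O 2.000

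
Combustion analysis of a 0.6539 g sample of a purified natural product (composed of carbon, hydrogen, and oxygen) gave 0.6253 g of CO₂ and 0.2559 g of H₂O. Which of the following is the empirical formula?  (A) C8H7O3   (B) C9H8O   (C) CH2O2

(C) CH2O2

mol C = 0.6253 g CO₂ ÷ 44.009 g/mol = 0.014208 mol
mol H = 2 × 0.2559 g H₂O ÷ 18.015 g/mol = 0.028410 mol
mass O = 0.6539 − (0.17066 + 0.028637) = 0.45461 g → mol O = 0.45461 ÷ 15.999 = 0.028415 mol
Divide by the smallest (0.014208 mol): C 1.000, H 1.999, O 2.000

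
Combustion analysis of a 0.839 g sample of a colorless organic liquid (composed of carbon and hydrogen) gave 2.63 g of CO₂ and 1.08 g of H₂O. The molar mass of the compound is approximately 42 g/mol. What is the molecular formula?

C3H6

mol C = 2.63 g CO₂ ÷ 44.009 g/mol = 0.05976 mol
mol H = 2 × 1.08 g H₂O ÷ 18.015 g/mol = 0.1199 mol
Divide by the smallest (0.05976 mol): C 1.000, H 2.006
Empirical formula: CH2
Empirical-formula mass = 14.03 g/mol; 42 ÷ 14.03 ≈ 3, so the molecular formula is C3H6.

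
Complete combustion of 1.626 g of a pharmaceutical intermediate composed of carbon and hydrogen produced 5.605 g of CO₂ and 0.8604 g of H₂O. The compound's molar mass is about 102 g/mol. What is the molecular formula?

C8H6

mol C = 5.605 g CO₂ ÷ 44.009 g/mol = 0.12736 mol
mol H = 2 × 0.8604 g H₂O ÷ 18.015 g/mol = 0.095520 mol
Divide by the smallest (0.095520 mol): C 1.333, H 1.000
Multiplying each by 3 gives whole numbers: C 4.00, H 3.00
Empirical formula: C4H3
Empirical-formula mass = 51.07 g/mol; 102 ÷ 51.07 ≈ 2, so the molecular formula is C8H6.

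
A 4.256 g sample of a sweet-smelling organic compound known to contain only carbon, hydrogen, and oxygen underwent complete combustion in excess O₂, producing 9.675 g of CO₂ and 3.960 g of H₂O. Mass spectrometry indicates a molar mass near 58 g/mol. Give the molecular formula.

C3H6O

mol C = 9.675 g CO₂ ÷ 44.009 g/mol = 0.21984 mol
mol H = 2 × 3.960 g H₂O ÷ 18.015 g/mol = 0.43963 mol
mass O = 4.256 − (2.6405 + 0.44315) = 1.1723 g → mol O = 1.1723 ÷ 15.999 = 0.073275 mol
Divide by the smallest (0.073275 mol): C 3.000, H 6.000, O 1.000
Empirical formula: C3H6O
Empirical-formula mass = 58.08 g/mol; 58 ÷ 58.08 ≈ 1, so the molecular formula is C3H6O.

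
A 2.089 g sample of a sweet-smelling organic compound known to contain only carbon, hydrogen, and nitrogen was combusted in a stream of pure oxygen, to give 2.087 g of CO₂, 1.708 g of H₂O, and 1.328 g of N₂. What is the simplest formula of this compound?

CH4N2

mol C = 2.087 g CO₂ ÷ 44.009 g/mol = 0.047422 mol
mol H = 2 × 1.708 g H₂O ÷ 18.015 g/mol = 0.18962 mol
mol N = 2 × 1.328 g N₂ ÷ 28.014 g/mol = 0.094810 mol
Divide by the smallest (0.047422 mol): C 1.000, H 3.999, N 1.999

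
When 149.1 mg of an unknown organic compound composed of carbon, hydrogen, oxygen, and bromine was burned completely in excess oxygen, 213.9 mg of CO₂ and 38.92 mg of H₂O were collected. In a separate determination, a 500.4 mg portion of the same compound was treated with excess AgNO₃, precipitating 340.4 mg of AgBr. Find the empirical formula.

C9H8BrO5

mol C = 0.2139 g CO₂ ÷ 44.009 g/mol = 0.0048604 mol
mol H = 2 × 0.03892 g H₂O ÷ 18.015 g/mol = 0.0043208 mol
From the AgBr data: mol Br per gram of compound = (0.3404 ÷ 187.772) ÷ 0.5004 = 0.0036228 mol/g, so in the 0.1491 g combustion sample mol Br = 0.00054016 mol
mass O = 0.1491 − (0.058378 + 0.0043554 + 0.043161) = 0.043206 g → mol O = 0.043206 ÷ 15.999 = 0.0027005 mol
Divide by the smallest (0.00054016 mol): C 8.998, H 7.999, Br 1.000, O 5.000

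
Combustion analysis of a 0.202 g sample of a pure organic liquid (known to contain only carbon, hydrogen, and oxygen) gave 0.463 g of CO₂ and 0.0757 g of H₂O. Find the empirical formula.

mol C = 0.463 g CO₂ ÷ 44.009 g/mol = 0.01052 mol
mol H = 2 × 0.0757 g H₂O ÷ 18.015 g/mol = 0.008404 mol
mass O = 0.202 − (0.1264 + 0.008471) = 0.06717 g → mol O = 0.06717 ÷ 15.999 = 0.004198 mol
Divide by the smallest (0.004198 mol): C 2.506, H 2.002, O 1.000
Multiplying each by 2 gives whole numbers: C 5.01, H 4.00, O 2.00

C5H4O2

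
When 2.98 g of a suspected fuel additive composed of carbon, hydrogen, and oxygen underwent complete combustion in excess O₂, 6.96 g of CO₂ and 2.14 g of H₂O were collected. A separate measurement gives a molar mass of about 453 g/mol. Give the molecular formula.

C24H36O8

mol C = 6.96 g CO₂ ÷ 44.009 g/mol = 0.1581 mol
mol H = 2 × 2.14 g H₂O ÷ 18.015 g/mol = 0.2376 mol
mass O = 2.98 − (1.900 + 0.2395) = 0.8410 g → mol O = 0.8410 ÷ 15.999 = 0.05256 mol
Divide by the smallest (0.05256 mol): C 3.009, H 4.520, O 1.000
Multiplying each by 2 gives whole numbers: C 6.02, H 9.04, O 2.00
Empirical formula: C6H9O2
Empirical-formula mass = 113.14 g/mol; 453 ÷ 113.14 ≈ 4, so the molecular formula is C24H36O8.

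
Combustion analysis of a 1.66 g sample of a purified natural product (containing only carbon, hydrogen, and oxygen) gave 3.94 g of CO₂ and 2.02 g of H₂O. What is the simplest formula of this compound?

mol C = 3.94 g CO₂ ÷ 44.009 g/mol = 0.08953 mol
mol H = 2 × 2.02 g H₂O ÷ 18.015 g/mol = 0.2243 mol
mass O = 1.66 − (1.075 + 0.2261) = 0.3586 g → mol O = 0.3586 ÷ 15.999 = 0.02242 mol
Divide by the smallest (0.02242 mol): C 3.994, H 10.004, O 1.000

C4H10O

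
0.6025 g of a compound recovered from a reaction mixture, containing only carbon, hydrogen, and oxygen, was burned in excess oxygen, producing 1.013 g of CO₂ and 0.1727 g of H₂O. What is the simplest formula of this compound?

C6H5O5

mol C = 1.013 g CO₂ ÷ 44.009 g/mol = 0.023018 mol
mol H = 2 × 0.1727 g H₂O ÷ 18.015 g/mol = 0.019173 mol
mass O = 0.6025 − (0.27647 + 0.019326) = 0.30670 g → mol O = 0.30670 ÷ 15.999 = 0.019170 mol
Divide by the smallest (0.019170 mol): C 1.201, H 1.000, O 1.000
Multiplying each by 5 gives whole numbers: C 6.00, H 5.00, O 5.00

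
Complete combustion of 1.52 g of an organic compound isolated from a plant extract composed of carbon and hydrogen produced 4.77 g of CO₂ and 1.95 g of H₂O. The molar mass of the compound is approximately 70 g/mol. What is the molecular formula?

mol C = 4.77 g CO₂ ÷ 44.009 g/mol = 0.1084 mol
mol H = 2 × 1.95 g H₂O ÷ 18.015 g/mol = 0.2165 mol
Divide by the smallest (0.1084 mol): C 1.000, H 1.997
Empirical formula: CH2
Empirical-formula mass = 14.03 g/mol; 70 ÷ 14.03 ≈ 5, so the molecular formula is C5H10.

C5H10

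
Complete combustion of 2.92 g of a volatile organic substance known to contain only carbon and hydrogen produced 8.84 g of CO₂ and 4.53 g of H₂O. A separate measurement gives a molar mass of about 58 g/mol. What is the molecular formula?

C4H10

mol C = 8.84 g CO₂ ÷ 44.009 g/mol = 0.2009 mol
mol H = 2 × 4.53 g H₂O ÷ 18.015 g/mol = 0.5029 mol
Divide by the smallest (0.2009 mol): C 1.000, H 2.504
Multiplying each by 2 gives whole numbers: C 2.00, H 5.01
Empirical formula: C2H5
Empirical-formula mass = 29.06 g/mol; 58 ÷ 29.06 ≈ 2, so the molecular formula is C4H10.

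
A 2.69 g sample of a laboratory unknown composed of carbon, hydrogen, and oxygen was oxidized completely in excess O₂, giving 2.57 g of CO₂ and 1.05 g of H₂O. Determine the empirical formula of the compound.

CH2O2

mol C = 2.57 g CO₂ ÷ 44.009 g/mol = 0.05840 mol
mol H = 2 × 1.05 g H₂O ÷ 18.015 g/mol = 0.1166 mol
mass O = 2.69 − (0.7014 + 0.1175) = 1.871 g → mol O = 1.871 ÷ 15.999 = 0.1170 mol
Divide by the smallest (0.05840 mol): C 1.000, H 1.996, O 2.003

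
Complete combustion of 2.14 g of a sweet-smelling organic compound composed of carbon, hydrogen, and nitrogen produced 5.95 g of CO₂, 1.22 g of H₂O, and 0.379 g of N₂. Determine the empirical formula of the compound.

mol C = 5.95 g CO₂ ÷ 44.009 g/mol = 0.1352 mol
mol H = 2 × 1.22 g H₂O ÷ 18.015 g/mol = 0.1354 mol
mol N = 2 × 0.379 g N₂ ÷ 28.014 g/mol = 0.02706 mol
Divide by the smallest (0.02706 mol): C 4.997, H 5.006, N 1.000

C5H5N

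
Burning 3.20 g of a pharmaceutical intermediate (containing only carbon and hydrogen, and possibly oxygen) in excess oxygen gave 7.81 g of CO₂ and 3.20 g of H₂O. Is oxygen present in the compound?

yes

mol C = 7.81 g CO₂ ÷ 44.009 g/mol = 0.1775 mol
mol H = 2 × 3.20 g H₂O ÷ 18.015 g/mol = 0.3553 mol
C and H account for only 2.490 g of the 3.20 g sample; the remaining 0.7104 g must be oxygen.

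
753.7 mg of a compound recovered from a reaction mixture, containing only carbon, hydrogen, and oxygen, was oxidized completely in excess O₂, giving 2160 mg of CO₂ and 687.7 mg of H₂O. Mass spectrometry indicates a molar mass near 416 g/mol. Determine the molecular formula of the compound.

C27H42O3

mol C = 2.160 g CO₂ ÷ 44.009 g/mol = 0.049081 mol
mol H = 2 × 0.6877 g H₂O ÷ 18.015 g/mol = 0.076347 mol
mass O = 0.7537 − (0.58951 + 0.076958) = 0.087231 g → mol O = 0.087231 ÷ 15.999 = 0.0054523 mol
Divide by the smallest (0.0054523 mol): C 9.002, H 14.003, O 1.000
Empirical formula: C9H14O
Empirical-formula mass = 138.21 g/mol; 416 ÷ 138.21 ≈ 3, so the molecular formula is C27H42O3.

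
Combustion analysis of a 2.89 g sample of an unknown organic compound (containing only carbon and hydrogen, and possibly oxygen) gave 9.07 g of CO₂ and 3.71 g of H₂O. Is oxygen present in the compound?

mol C = 9.07 g CO₂ ÷ 44.009 g/mol = 0.2061 mol
mol H = 2 × 3.71 g H₂O ÷ 18.015 g/mol = 0.4119 mol
C and H together account for 2.891 g — essentially the entire 2.89 g sample — so the compound contains no oxygen.

no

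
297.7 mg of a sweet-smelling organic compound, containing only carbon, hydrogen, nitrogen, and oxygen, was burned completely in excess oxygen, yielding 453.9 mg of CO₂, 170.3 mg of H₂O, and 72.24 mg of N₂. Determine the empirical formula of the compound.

C6H11N3O3

mol C = 0.4539 g CO₂ ÷ 44.009 g/mol = 0.010314 mol
mol H = 2 × 0.1703 g H₂O ÷ 18.015 g/mol = 0.018906 mol
mol N = 2 × 0.07224 g N₂ ÷ 28.014 g/mol = 0.0051574 mol
mass O = 0.2977 − (0.12388 + 0.019058 + 0.072240) = 0.082523 g → mol O = 0.082523 ÷ 15.999 = 0.0051580 mol
Divide by the smallest (0.0051574 mol): C 2.000, H 3.666, N 1.000, O 1.000
Multiplying each by 3 gives whole numbers: C 6.00, H 11.00, N 3.00, O 3.00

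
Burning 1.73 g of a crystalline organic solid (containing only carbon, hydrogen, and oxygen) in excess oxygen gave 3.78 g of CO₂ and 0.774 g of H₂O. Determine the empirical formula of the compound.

mol C = 3.78 g CO₂ ÷ 44.009 g/mol = 0.08589 mol
mol H = 2 × 0.774 g H₂O ÷ 18.015 g/mol = 0.08593 mol
mass O = 1.73 − (1.032 + 0.08662) = 0.6117 g → mol O = 0.6117 ÷ 15.999 = 0.03824 mol
Divide by the smallest (0.03824 mol): C 2.246, H 2.247, O 1.000
Multiplying each by 4 gives whole numbers: C 8.99, H 8.99, O 4.00

C9H9O4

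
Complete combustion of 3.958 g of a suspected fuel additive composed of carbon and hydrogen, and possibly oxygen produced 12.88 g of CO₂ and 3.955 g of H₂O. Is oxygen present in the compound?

no

mol C = 12.88 g CO₂ ÷ 44.009 g/mol = 0.29267 mol
mol H = 2 × 3.955 g H₂O ÷ 18.015 g/mol = 0.43908 mol
C and H together account for 3.9578 g — essentially the entire 3.958 g sample — so the compound contains no oxygen.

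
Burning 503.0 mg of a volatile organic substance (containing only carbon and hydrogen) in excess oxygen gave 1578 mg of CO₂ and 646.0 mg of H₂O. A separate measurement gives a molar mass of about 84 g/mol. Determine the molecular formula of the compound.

mol C = 1.578 g CO₂ ÷ 44.009 g/mol = 0.035856 mol
mol H = 2 × 0.6460 g H₂O ÷ 18.015 g/mol = 0.071718 mol
Divide by the smallest (0.035856 mol): C 1.000, H 2.000
Empirical formula: CH2
Empirical-formula mass = 14.03 g/mol; 84 ÷ 14.03 ≈ 6, so the molecular formula is C6H12.

C6H12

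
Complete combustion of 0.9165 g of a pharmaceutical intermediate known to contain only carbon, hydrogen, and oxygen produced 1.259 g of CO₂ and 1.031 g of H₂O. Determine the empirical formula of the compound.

CH4O

mol C = 1.259 g CO₂ ÷ 44.009 g/mol = 0.028608 mol
mol H = 2 × 1.031 g H₂O ÷ 18.015 g/mol = 0.11446 mol
mass O = 0.9165 − (0.34361 + 0.11538) = 0.45752 g → mol O = 0.45752 ÷ 15.999 = 0.028597 mol
Divide by the smallest (0.028597 mol): C 1.000, H 4.003, O 1.000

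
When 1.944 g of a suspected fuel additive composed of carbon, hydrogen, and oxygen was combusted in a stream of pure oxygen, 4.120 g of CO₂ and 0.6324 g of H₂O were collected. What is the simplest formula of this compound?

C4H3O2

mol C = 4.120 g CO₂ ÷ 44.009 g/mol = 0.093617 mol
mol H = 2 × 0.6324 g H₂O ÷ 18.015 g/mol = 0.070208 mol
mass O = 1.944 − (1.1244 + 0.070770) = 0.74879 g → mol O = 0.74879 ÷ 15.999 = 0.046803 mol
Divide by the smallest (0.046803 mol): C 2.000, H 1.500, O 1.000
Multiplying each by 2 gives whole numbers: C 4.00, H 3.00, O 2.00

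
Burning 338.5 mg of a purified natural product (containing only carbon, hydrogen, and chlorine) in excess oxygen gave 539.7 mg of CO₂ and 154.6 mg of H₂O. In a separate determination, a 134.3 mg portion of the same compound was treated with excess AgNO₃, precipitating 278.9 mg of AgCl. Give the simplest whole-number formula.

C5H7Cl2

mol C = 0.5397 g CO₂ ÷ 44.009 g/mol = 0.012263 mol
mol H = 2 × 0.1546 g H₂O ÷ 18.015 g/mol = 0.017163 mol
From the AgCl data: mol Cl per gram of compound = (0.2789 ÷ 143.318) ÷ 0.1343 = 0.014490 mol/g, so in the 0.3385 g combustion sample mol Cl = 0.0049049 mol
Divide by the smallest (0.0049049 mol): C 2.500, H 3.499, Cl 1.000
Multiplying each by 2 gives whole numbers: C 5.00, H 7.00, Cl 2.00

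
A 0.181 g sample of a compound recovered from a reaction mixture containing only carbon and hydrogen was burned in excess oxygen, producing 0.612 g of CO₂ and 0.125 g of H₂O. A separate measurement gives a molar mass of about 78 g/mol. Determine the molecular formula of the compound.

C6H6

mol C = 0.612 g CO₂ ÷ 44.009 g/mol = 0.01391 mol
mol H = 2 × 0.125 g H₂O ÷ 18.015 g/mol = 0.01388 mol
Divide by the smallest (0.01388 mol): C 1.002, H 1.000
Empirical formula: CH
Empirical-formula mass = 13.02 g/mol; 78 ÷ 13.02 ≈ 6, so the molecular formula is C6H6.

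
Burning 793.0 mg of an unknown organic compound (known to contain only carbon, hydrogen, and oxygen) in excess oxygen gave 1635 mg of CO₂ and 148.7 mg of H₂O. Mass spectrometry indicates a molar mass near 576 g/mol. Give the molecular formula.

mol C = 1.635 g CO₂ ÷ 44.009 g/mol = 0.037151 mol
mol H = 2 × 0.1487 g H₂O ÷ 18.015 g/mol = 0.016508 mol
mass O = 0.7930 − (0.44623 + 0.016641) = 0.33013 g → mol O = 0.33013 ÷ 15.999 = 0.020635 mol
Divide by the smallest (0.016508 mol): C 2.250, H 1.000, O 1.250
Multiplying each by 4 gives whole numbers: C 9.00, H 4.00, O 5.00
Empirical formula: C9H4O5
Empirical-formula mass = 192.13 g/mol; 576 ÷ 192.13 ≈ 3, so the molecular formula is C27H12O15.

C27H12O15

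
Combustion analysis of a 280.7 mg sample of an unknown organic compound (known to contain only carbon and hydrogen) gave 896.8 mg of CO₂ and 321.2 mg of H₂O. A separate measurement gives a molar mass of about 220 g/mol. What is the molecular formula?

C16H28

mol C = 0.8968 g CO₂ ÷ 44.009 g/mol = 0.020378 mol
mol H = 2 × 0.3212 g H₂O ÷ 18.015 g/mol = 0.035659 mol
Divide by the smallest (0.020378 mol): C 1.000, H 1.750
Multiplying each by 4 gives whole numbers: C 4.00, H 7.00
Empirical formula: C4H7
Empirical-formula mass = 55.10 g/mol; 220 ÷ 55.10 ≈ 4, so the molecular formula is C16H28.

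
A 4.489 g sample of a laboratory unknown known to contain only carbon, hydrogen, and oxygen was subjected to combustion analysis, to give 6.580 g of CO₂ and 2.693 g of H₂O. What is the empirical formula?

mol C = 6.580 g CO₂ ÷ 44.009 g/mol = 0.14951 mol
mol H = 2 × 2.693 g H₂O ÷ 18.015 g/mol = 0.29897 mol
mass O = 4.489 − (1.7958 + 0.30136) = 2.3918 g → mol O = 2.3918 ÷ 15.999 = 0.14950 mol
Divide by the smallest (0.14950 mol): C 1.000, H 2.000, O 1.000

CH2O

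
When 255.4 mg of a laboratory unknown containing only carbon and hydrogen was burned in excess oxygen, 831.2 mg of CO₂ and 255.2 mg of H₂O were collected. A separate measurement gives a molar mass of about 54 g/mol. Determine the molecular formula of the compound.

C4H6

mol C = 0.8312 g CO₂ ÷ 44.009 g/mol = 0.018887 mol
mol H = 2 × 0.2552 g H₂O ÷ 18.015 g/mol = 0.028332 mol
Divide by the smallest (0.018887 mol): C 1.000, H 1.500
Multiplying each by 2 gives whole numbers: C 2.00, H 3.00
Empirical formula: C2H3
Empirical-formula mass = 27.05 g/mol; 54 ÷ 27.05 ≈ 2, so the molecular formula is C4H6.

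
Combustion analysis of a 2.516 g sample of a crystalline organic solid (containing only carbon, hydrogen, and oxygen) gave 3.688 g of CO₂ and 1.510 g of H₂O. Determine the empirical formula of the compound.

mol C = 3.688 g CO₂ ÷ 44.009 g/mol = 0.083801 mol
mol H = 2 × 1.510 g H₂O ÷ 18.015 g/mol = 0.16764 mol
mass O = 2.516 − (1.0065 + 0.16898) = 1.3405 g → mol O = 1.3405 ÷ 15.999 = 0.083786 mol
Divide by the smallest (0.083786 mol): C 1.000, H 2.001, O 1.000

CH2O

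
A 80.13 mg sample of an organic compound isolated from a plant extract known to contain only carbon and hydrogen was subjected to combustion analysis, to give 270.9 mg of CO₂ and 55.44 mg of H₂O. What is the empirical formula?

mol C = 0.2709 g CO₂ ÷ 44.009 g/mol = 0.0061556 mol
mol H = 2 × 0.05544 g H₂O ÷ 18.015 g/mol = 0.0061549 mol
Divide by the smallest (0.0061549 mol): C 1.000, H 1.000

CH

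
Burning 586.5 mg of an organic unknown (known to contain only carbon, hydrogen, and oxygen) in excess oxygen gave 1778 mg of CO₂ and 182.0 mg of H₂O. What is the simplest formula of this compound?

mol C = 1.778 g CO₂ ÷ 44.009 g/mol = 0.040401 mol
mol H = 2 × 0.1820 g H₂O ÷ 18.015 g/mol = 0.020205 mol
mass O = 0.5865 − (0.48525 + 0.020367) = 0.080879 g → mol O = 0.080879 ÷ 15.999 = 0.0050552 mol
Divide by the smallest (0.0050552 mol): C 7.992, H 3.997, O 1.000

C8H4O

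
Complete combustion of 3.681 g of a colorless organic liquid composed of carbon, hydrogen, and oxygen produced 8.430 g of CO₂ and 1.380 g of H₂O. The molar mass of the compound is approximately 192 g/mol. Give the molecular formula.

mol C = 8.430 g CO₂ ÷ 44.009 g/mol = 0.19155 mol
mol H = 2 × 1.380 g H₂O ÷ 18.015 g/mol = 0.15321 mol
mass O = 3.681 − (2.3007 + 0.15443) = 1.2258 g → mol O = 1.2258 ÷ 15.999 = 0.076620 mol
Divide by the smallest (0.076620 mol): C 2.500, H 2.000, O 1.000
Multiplying each by 2 gives whole numbers: C 5.00, H 4.00, O 2.00
Empirical formula: C5H4O2
Empirical-formula mass = 96.08 g/mol; 192 ÷ 96.08 ≈ 2, so the molecular formula is C10H8O4.

C10H8O4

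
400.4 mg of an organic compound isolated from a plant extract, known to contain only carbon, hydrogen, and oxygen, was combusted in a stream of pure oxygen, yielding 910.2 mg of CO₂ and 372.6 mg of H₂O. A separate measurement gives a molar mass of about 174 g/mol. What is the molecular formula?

C9H18O3

mol C = 0.9102 g CO₂ ÷ 44.009 g/mol = 0.020682 mol
mol H = 2 × 0.3726 g H₂O ÷ 18.015 g/mol = 0.041366 mol
mass O = 0.4004 − (0.24841 + 0.041696) = 0.11029 g → mol O = 0.11029 ÷ 15.999 = 0.0068936 mol
Divide by the smallest (0.0068936 mol): C 3.000, H 6.001, O 1.000
Empirical formula: C3H6O
Empirical-formula mass = 58.08 g/mol; 174 ÷ 58.08 ≈ 3, so the molecular formula is C9H18O3.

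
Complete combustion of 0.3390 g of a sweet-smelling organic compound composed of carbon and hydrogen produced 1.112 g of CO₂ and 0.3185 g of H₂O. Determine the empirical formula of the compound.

C5H7

mol C = 1.112 g CO₂ ÷ 44.009 g/mol = 0.025268 mol
mol H = 2 × 0.3185 g H₂O ÷ 18.015 g/mol = 0.035359 mol
Divide by the smallest (0.025268 mol): C 1.000, H 1.399
Multiplying each by 5 gives whole numbers: C 5.00, H 7.00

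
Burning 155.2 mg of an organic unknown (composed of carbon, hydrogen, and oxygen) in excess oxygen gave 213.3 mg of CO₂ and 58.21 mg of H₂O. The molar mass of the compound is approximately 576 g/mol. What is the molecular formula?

C18H24O21

mol C = 0.2133 g CO₂ ÷ 44.009 g/mol = 0.0048467 mol
mol H = 2 × 0.05821 g H₂O ÷ 18.015 g/mol = 0.0064624 mol
mass O = 0.1552 − (0.058214 + 0.0065141) = 0.090472 g → mol O = 0.090472 ÷ 15.999 = 0.0056548 mol
Divide by the smallest (0.0048467 mol): C 1.000, H 1.333, O 1.167
Multiplying each by 6 gives whole numbers: C 6.00, H 8.00, O 7.00
Empirical formula: C6H8O7
Empirical-formula mass = 192.12 g/mol; 576 ÷ 192.12 ≈ 3, so the molecular formula is C18H24O21.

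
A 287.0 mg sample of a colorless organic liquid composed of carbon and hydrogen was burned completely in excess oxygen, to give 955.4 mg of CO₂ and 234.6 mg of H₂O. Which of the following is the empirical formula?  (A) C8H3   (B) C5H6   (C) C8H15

mol C = 0.9554 g CO₂ ÷ 44.009 g/mol = 0.021709 mol
mol H = 2 × 0.2346 g H₂O ÷ 18.015 g/mol = 0.026045 mol
Divide by the smallest (0.021709 mol): C 1.000, H 1.200
Multiplying each by 5 gives whole numbers: C 5.00, H 6.00

(B) C5H6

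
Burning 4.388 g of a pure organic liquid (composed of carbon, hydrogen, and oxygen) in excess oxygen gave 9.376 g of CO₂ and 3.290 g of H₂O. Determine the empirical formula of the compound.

mol C = 9.376 g CO₂ ÷ 44.009 g/mol = 0.21305 mol
mol H = 2 × 3.290 g H₂O ÷ 18.015 g/mol = 0.36525 mol
mass O = 4.388 − (2.5589 + 0.36817) = 1.4609 g → mol O = 1.4609 ÷ 15.999 = 0.091313 mol
Divide by the smallest (0.091313 mol): C 2.333, H 4.000, O 1.000
Multiplying each by 3 gives whole numbers: C 7.00, H 12.00, O 3.00

C7H12O3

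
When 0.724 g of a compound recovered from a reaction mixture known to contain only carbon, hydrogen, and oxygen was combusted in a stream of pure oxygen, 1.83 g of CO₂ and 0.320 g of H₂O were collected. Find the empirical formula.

mol C = 1.83 g CO₂ ÷ 44.009 g/mol = 0.04158 mol
mol H = 2 × 0.320 g H₂O ÷ 18.015 g/mol = 0.03553 mol
mass O = 0.724 − (0.4994 + 0.03581) = 0.1887 g → mol O = 0.1887 ÷ 15.999 = 0.01180 mol
Divide by the smallest (0.01180 mol): C 3.525, H 3.011, O 1.000
Multiplying each by 2 gives whole numbers: C 7.05, H 6.02, O 2.00

C7H6O2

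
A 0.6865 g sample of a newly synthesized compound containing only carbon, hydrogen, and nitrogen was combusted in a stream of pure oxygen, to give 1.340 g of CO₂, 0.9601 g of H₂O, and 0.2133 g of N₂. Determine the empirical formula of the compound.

mol C = 1.340 g CO₂ ÷ 44.009 g/mol = 0.030448 mol
mol H = 2 × 0.9601 g H₂O ÷ 18.015 g/mol = 0.10659 mol
mol N = 2 × 0.2133 g N₂ ÷ 28.014 g/mol = 0.015228 mol
Divide by the smallest (0.015228 mol): C 1.999, H 6.999, N 1.000

C2H7N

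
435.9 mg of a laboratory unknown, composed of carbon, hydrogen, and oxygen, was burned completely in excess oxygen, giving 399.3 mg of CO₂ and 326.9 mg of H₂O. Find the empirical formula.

CH4O2

mol C = 0.3993 g CO₂ ÷ 44.009 g/mol = 0.0090731 mol
mol H = 2 × 0.3269 g H₂O ÷ 18.015 g/mol = 0.036292 mol
mass O = 0.4359 − (0.10898 + 0.036582) = 0.29034 g → mol O = 0.29034 ÷ 15.999 = 0.018147 mol
Divide by the smallest (0.0090731 mol): C 1.000, H 4.000, O 2.000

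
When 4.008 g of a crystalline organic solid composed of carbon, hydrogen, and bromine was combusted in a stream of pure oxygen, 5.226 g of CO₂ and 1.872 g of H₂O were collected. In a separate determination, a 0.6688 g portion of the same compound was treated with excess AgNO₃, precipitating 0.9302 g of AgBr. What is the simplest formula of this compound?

mol C = 5.226 g CO₂ ÷ 44.009 g/mol = 0.11875 mol
mol H = 2 × 1.872 g H₂O ÷ 18.015 g/mol = 0.20783 mol
From the AgBr data: mol Br per gram of compound = (0.9302 ÷ 187.772) ÷ 0.6688 = 0.0074071 mol/g, so in the 4.008 g combustion sample mol Br = 0.029688 mol
Divide by the smallest (0.029688 mol): C 4.000, H 7.000, Br 1.000

C4H7Br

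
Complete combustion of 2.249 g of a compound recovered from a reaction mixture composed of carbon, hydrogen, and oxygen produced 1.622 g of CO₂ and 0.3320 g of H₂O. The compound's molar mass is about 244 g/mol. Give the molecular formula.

mol C = 1.622 g CO₂ ÷ 44.009 g/mol = 0.036856 mol
mol H = 2 × 0.3320 g H₂O ÷ 18.015 g/mol = 0.036858 mol
mass O = 2.249 − (0.44268 + 0.037153) = 1.7692 g → mol O = 1.7692 ÷ 15.999 = 0.11058 mol
Divide by the smallest (0.036856 mol): C 1.000, H 1.000, O 3.000
Empirical formula: CHO3
Empirical-formula mass = 61.02 g/mol; 244 ÷ 61.02 ≈ 4, so the molecular formula is C4H4O12.

C4H4O12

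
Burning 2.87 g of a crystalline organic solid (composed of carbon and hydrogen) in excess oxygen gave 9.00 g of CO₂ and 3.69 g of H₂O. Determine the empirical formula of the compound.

mol C = 9.00 g CO₂ ÷ 44.009 g/mol = 0.2045 mol
mol H = 2 × 3.69 g H₂O ÷ 18.015 g/mol = 0.4097 mol
Divide by the smallest (0.2045 mol): C 1.000, H 2.003

CH2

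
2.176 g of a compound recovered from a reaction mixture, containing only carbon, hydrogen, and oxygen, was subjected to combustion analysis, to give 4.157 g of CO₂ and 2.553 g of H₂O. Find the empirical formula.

C2H6O

mol C = 4.157 g CO₂ ÷ 44.009 g/mol = 0.094458 mol
mol H = 2 × 2.553 g H₂O ÷ 18.015 g/mol = 0.28343 mol
mass O = 2.176 − (1.1345 + 0.28570) = 0.75577 g → mol O = 0.75577 ÷ 15.999 = 0.047238 mol
Divide by the smallest (0.047238 mol): C 2.000, H 6.000, O 1.000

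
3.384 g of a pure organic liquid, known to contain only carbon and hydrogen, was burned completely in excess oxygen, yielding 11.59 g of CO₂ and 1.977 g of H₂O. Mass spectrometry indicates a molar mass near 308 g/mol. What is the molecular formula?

mol C = 11.59 g CO₂ ÷ 44.009 g/mol = 0.26336 mol
mol H = 2 × 1.977 g H₂O ÷ 18.015 g/mol = 0.21948 mol
Divide by the smallest (0.21948 mol): C 1.200, H 1.000
Multiplying each by 5 gives whole numbers: C 6.00, H 5.00
Empirical formula: C6H5
Empirical-formula mass = 77.11 g/mol; 308 ÷ 77.11 ≈ 4, so the molecular formula is C24H20.

C24H20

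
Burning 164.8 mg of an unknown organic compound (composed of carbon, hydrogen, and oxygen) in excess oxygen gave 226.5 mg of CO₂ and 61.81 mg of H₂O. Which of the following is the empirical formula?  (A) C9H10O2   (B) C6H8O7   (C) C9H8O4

mol C = 0.2265 g CO₂ ÷ 44.009 g/mol = 0.0051467 mol
mol H = 2 × 0.06181 g H₂O ÷ 18.015 g/mol = 0.0068621 mol
mass O = 0.1648 − (0.061817 + 0.0069170) = 0.096066 g → mol O = 0.096066 ÷ 15.999 = 0.0060045 mol
Divide by the smallest (0.0051467 mol): C 1.000, H 1.333, O 1.167
Multiplying each by 6 gives whole numbers: C 6.00, H 8.00, O 7.00

(B) C6H8O7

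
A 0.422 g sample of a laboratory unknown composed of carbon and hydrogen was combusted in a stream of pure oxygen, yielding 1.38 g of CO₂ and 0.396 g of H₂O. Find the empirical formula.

C5H7

mol C = 1.38 g CO₂ ÷ 44.009 g/mol = 0.03136 mol
mol H = 2 × 0.396 g H₂O ÷ 18.015 g/mol = 0.04396 mol
Divide by the smallest (0.03136 mol): C 1.000, H 1.402
Multiplying each by 5 gives whole numbers: C 5.00, H 7.01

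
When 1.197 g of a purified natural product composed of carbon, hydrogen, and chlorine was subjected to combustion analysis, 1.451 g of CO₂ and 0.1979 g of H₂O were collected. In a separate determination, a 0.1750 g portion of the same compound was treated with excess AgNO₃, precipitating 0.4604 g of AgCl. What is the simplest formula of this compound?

C3H2Cl2

mol C = 1.451 g CO₂ ÷ 44.009 g/mol = 0.032971 mol
mol H = 2 × 0.1979 g H₂O ÷ 18.015 g/mol = 0.021971 mol
From the AgCl data: mol Cl per gram of compound = (0.4604 ÷ 143.318) ÷ 0.1750 = 0.018357 mol/g, so in the 1.197 g combustion sample mol Cl = 0.021973 mol
Divide by the smallest (0.021971 mol): C 1.501, H 1.000, Cl 1.000
Multiplying each by 2 gives whole numbers: C 3.00, H 2.00, Cl 2.00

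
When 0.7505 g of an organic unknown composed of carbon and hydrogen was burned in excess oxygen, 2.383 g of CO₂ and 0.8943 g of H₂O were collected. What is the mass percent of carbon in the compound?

mol C = 2.383 g CO₂ ÷ 44.009 g/mol = 0.054148 mol
mol H = 2 × 0.8943 g H₂O ÷ 18.015 g/mol = 0.099284 mol
mass % C = 0.65037 g ÷ 0.7505 g × 100%

86.66%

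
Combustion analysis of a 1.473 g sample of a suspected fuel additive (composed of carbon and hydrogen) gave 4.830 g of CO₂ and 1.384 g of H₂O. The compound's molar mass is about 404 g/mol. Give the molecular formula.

C30H42

mol C = 4.830 g CO₂ ÷ 44.009 g/mol = 0.10975 mol
mol H = 2 × 1.384 g H₂O ÷ 18.015 g/mol = 0.15365 mol
Divide by the smallest (0.10975 mol): C 1.000, H 1.400
Multiplying each by 5 gives whole numbers: C 5.00, H 7.00
Empirical formula: C5H7
Empirical-formula mass = 67.11 g/mol; 404 ÷ 67.11 ≈ 6, so the molecular formula is C30H42.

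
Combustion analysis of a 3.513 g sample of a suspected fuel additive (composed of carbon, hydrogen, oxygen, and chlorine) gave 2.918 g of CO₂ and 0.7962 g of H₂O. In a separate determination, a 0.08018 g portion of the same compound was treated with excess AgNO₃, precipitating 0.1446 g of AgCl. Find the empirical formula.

mol C = 2.918 g CO₂ ÷ 44.009 g/mol = 0.066305 mol
mol H = 2 × 0.7962 g H₂O ÷ 18.015 g/mol = 0.088393 mol
From the AgCl data: mol Cl per gram of compound = (0.1446 ÷ 143.318) ÷ 0.08018 = 0.012584 mol/g, so in the 3.513 g combustion sample mol Cl = 0.044206 mol
mass O = 3.513 − (0.79638 + 0.089100 + 1.5671) = 1.0604 g → mol O = 1.0604 ÷ 15.999 = 0.066280 mol
Divide by the smallest (0.044206 mol): C 1.500, H 2.000, Cl 1.000, O 1.499
Multiplying each by 2 gives whole numbers: C 3.00, H 4.00, Cl 2.00, O 3.00

C3H4Cl2O3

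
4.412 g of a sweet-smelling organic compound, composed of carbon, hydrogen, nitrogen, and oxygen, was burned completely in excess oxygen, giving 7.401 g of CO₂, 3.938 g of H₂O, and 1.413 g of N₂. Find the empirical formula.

C5H13N3O

mol C = 7.401 g CO₂ ÷ 44.009 g/mol = 0.16817 mol
mol H = 2 × 3.938 g H₂O ÷ 18.015 g/mol = 0.43719 mol
mol N = 2 × 1.413 g N₂ ÷ 28.014 g/mol = 0.10088 mol
mass O = 4.412 − (2.0199 + 0.44069 + 1.4130) = 0.53842 g → mol O = 0.53842 ÷ 15.999 = 0.033653 mol
Divide by the smallest (0.033653 mol): C 4.997, H 12.991, N 2.998, O 1.000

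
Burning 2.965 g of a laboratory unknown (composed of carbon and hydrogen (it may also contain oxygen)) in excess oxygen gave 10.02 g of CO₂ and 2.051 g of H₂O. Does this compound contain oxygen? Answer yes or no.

mol C = 10.02 g CO₂ ÷ 44.009 g/mol = 0.22768 mol
mol H = 2 × 2.051 g H₂O ÷ 18.015 g/mol = 0.22770 mol
C and H together account for 2.9642 g — essentially the entire 2.965 g sample — so the compound contains no oxygen.

no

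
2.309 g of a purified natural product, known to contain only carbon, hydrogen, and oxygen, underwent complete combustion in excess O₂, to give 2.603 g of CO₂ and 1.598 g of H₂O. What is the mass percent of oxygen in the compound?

mol C = 2.603 g CO₂ ÷ 44.009 g/mol = 0.059147 mol
mol H = 2 × 1.598 g H₂O ÷ 18.015 g/mol = 0.17741 mol
mass O = 2.309 − (0.71041 + 0.17883) = 1.4198 g → mol O = 1.4198 ÷ 15.999 = 0.088740 mol
mass % O = 1.4198 g ÷ 2.309 g × 100%

61.49%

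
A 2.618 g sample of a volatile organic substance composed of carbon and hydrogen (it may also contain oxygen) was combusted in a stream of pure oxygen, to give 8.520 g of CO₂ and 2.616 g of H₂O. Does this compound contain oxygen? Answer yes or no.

mol C = 8.520 g CO₂ ÷ 44.009 g/mol = 0.19360 mol
mol H = 2 × 2.616 g H₂O ÷ 18.015 g/mol = 0.29042 mol
C and H together account for 2.6180 g — essentially the entire 2.618 g sample — so the compound contains no oxygen.

no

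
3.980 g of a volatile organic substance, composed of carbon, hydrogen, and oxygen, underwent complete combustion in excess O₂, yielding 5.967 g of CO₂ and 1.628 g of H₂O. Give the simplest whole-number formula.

mol C = 5.967 g CO₂ ÷ 44.009 g/mol = 0.13559 mol
mol H = 2 × 1.628 g H₂O ÷ 18.015 g/mol = 0.18074 mol
mass O = 3.980 − (1.6285 + 0.18218) = 2.1693 g → mol O = 2.1693 ÷ 15.999 = 0.13559 mol
Divide by the smallest (0.13559 mol): C 1.000, H 1.333, O 1.000
Multiplying each by 3 gives whole numbers: C 3.00, H 4.00, O 3.00

C3H4O3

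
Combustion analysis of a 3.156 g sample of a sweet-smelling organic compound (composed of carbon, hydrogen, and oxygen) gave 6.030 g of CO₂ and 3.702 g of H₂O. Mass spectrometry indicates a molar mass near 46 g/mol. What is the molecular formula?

mol C = 6.030 g CO₂ ÷ 44.009 g/mol = 0.13702 mol
mol H = 2 × 3.702 g H₂O ÷ 18.015 g/mol = 0.41099 mol
mass O = 3.156 − (1.6457 + 0.41428) = 1.0960 g → mol O = 1.0960 ÷ 15.999 = 0.068505 mol
Divide by the smallest (0.068505 mol): C 2.000, H 5.999, O 1.000
Empirical formula: C2H6O
Empirical-formula mass = 46.07 g/mol; 46 ÷ 46.07 ≈ 1, so the molecular formula is C2H6O.

C2H6O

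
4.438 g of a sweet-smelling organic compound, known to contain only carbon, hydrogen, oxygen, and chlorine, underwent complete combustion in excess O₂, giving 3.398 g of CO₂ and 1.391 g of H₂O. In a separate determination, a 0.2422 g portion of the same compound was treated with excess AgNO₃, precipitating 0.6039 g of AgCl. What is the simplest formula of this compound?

mol C = 3.398 g CO₂ ÷ 44.009 g/mol = 0.077211 mol
mol H = 2 × 1.391 g H₂O ÷ 18.015 g/mol = 0.15443 mol
From the AgCl data: mol Cl per gram of compound = (0.6039 ÷ 143.318) ÷ 0.2422 = 0.017398 mol/g, so in the 4.438 g combustion sample mol Cl = 0.077211 mol
mass O = 4.438 − (0.92739 + 0.15566 + 2.7371) = 0.61783 g → mol O = 0.61783 ÷ 15.999 = 0.038617 mol
Divide by the smallest (0.038617 mol): C 1.999, H 3.999, Cl 1.999, O 1.000

C2H4Cl2O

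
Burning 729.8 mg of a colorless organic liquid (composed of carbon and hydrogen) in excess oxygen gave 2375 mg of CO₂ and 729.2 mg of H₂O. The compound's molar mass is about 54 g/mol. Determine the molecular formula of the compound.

mol C = 2.375 g CO₂ ÷ 44.009 g/mol = 0.053966 mol
mol H = 2 × 0.7292 g H₂O ÷ 18.015 g/mol = 0.080955 mol
Divide by the smallest (0.053966 mol): C 1.000, H 1.500
Multiplying each by 2 gives whole numbers: C 2.00, H 3.00
Empirical formula: C2H3
Empirical-formula mass = 27.05 g/mol; 54 ÷ 27.05 ≈ 2, so the molecular formula is C4H6.

C4H6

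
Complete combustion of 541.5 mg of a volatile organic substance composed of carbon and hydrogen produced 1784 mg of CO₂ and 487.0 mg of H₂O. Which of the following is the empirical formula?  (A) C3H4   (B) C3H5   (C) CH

mol C = 1.784 g CO₂ ÷ 44.009 g/mol = 0.040537 mol
mol H = 2 × 0.4870 g H₂O ÷ 18.015 g/mol = 0.054066 mol
Divide by the smallest (0.040537 mol): C 1.000, H 1.334
Multiplying each by 3 gives whole numbers: C 3.00, H 4.00

(A) C3H4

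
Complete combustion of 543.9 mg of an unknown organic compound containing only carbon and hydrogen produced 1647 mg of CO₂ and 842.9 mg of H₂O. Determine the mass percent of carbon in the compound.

82.64%

mol C = 1.647 g CO₂ ÷ 44.009 g/mol = 0.037424 mol
mol H = 2 × 0.8429 g H₂O ÷ 18.015 g/mol = 0.093578 mol
mass % C = 0.44950 g ÷ 0.5439 g × 100%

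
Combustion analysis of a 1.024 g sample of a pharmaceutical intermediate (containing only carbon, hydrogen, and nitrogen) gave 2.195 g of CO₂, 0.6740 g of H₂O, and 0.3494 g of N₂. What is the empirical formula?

C2H3N

mol C = 2.195 g CO₂ ÷ 44.009 g/mol = 0.049876 mol
mol H = 2 × 0.6740 g H₂O ÷ 18.015 g/mol = 0.074827 mol
mol N = 2 × 0.3494 g N₂ ÷ 28.014 g/mol = 0.024945 mol
Divide by the smallest (0.024945 mol): C 1.999, H 3.000, N 1.000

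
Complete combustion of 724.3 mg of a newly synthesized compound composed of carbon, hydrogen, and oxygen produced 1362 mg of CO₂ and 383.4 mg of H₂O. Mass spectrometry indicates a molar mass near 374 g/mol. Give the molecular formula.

mol C = 1.362 g CO₂ ÷ 44.009 g/mol = 0.030948 mol
mol H = 2 × 0.3834 g H₂O ÷ 18.015 g/mol = 0.042565 mol
mass O = 0.7243 − (0.37172 + 0.042905) = 0.30968 g → mol O = 0.30968 ÷ 15.999 = 0.019356 mol
Divide by the smallest (0.019356 mol): C 1.599, H 2.199, O 1.000
Multiplying each by 5 gives whole numbers: C 7.99, H 11.00, O 5.00
Empirical formula: C8H11O5
Empirical-formula mass = 187.17 g/mol; 374 ÷ 187.17 ≈ 2, so the molecular formula is C16H22O10.

C16H22O10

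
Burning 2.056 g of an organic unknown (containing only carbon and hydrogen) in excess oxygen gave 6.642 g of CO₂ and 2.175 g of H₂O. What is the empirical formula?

C5H8

mol C = 6.642 g CO₂ ÷ 44.009 g/mol = 0.15092 mol
mol H = 2 × 2.175 g H₂O ÷ 18.015 g/mol = 0.24147 mol
Divide by the smallest (0.15092 mol): C 1.000, H 1.600
Multiplying each by 5 gives whole numbers: C 5.00, H 8.00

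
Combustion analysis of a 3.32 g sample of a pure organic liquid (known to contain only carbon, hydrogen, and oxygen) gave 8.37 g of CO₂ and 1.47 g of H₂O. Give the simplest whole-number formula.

mol C = 8.37 g CO₂ ÷ 44.009 g/mol = 0.1902 mol
mol H = 2 × 1.47 g H₂O ÷ 18.015 g/mol = 0.1632 mol
mass O = 3.32 − (2.284 + 0.1645) = 0.8711 g → mol O = 0.8711 ÷ 15.999 = 0.05445 mol
Divide by the smallest (0.05445 mol): C 3.493, H 2.997, O 1.000
Multiplying each by 2 gives whole numbers: C 6.99, H 5.99, O 2.00

C7H6O2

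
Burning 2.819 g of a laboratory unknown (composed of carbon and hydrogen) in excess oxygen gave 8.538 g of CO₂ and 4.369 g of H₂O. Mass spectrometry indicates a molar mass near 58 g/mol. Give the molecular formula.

C4H10

mol C = 8.538 g CO₂ ÷ 44.009 g/mol = 0.19401 mol
mol H = 2 × 4.369 g H₂O ÷ 18.015 g/mol = 0.48504 mol
Divide by the smallest (0.19401 mol): C 1.000, H 2.500
Multiplying each by 2 gives whole numbers: C 2.00, H 5.00
Empirical formula: C2H5
Empirical-formula mass = 29.06 g/mol; 58 ÷ 29.06 ≈ 2, so the molecular formula is C4H10.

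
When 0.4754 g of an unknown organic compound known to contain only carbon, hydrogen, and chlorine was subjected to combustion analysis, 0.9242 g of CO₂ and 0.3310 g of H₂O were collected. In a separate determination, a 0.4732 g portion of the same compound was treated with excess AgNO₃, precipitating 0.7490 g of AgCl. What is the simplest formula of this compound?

mol C = 0.9242 g CO₂ ÷ 44.009 g/mol = 0.021000 mol
mol H = 2 × 0.3310 g H₂O ÷ 18.015 g/mol = 0.036747 mol
From the AgCl data: mol Cl per gram of compound = (0.7490 ÷ 143.318) ÷ 0.4732 = 0.011044 mol/g, so in the 0.4754 g combustion sample mol Cl = 0.0052504 mol
Divide by the smallest (0.0052504 mol): C 4.000, H 6.999, Cl 1.000

C4H7Cl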